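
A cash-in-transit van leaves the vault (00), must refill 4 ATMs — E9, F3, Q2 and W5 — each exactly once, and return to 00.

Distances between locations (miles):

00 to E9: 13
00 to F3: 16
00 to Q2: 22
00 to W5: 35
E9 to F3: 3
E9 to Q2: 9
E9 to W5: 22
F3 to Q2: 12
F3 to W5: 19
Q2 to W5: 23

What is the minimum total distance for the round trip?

Minimum total distance: 80 miles.

00 - E9 - F3 - Q2 - W5 - 00: 13+3+12+23+35 = 86
00 - E9 - F3 - W5 - Q2 - 00: 13+3+19+23+22 = 80
00 - E9 - Q2 - F3 - W5 - 00: 13+9+12+19+35 = 88
00 - E9 - Q2 - W5 - F3 - 00: 13+9+23+19+16 = 80
00 - E9 - W5 - F3 - Q2 - 00: 13+22+19+12+22 = 88
00 - E9 - W5 - Q2 - F3 - 00: 13+22+23+12+16 = 86
00 - F3 - E9 - Q2 - W5 - 00: 16+3+9+23+35 = 86
00 - F3 - E9 - W5 - Q2 - 00: 16+3+22+23+22 = 86
00 - F3 - Q2 - E9 - W5 - 00: 16+12+9+22+35 = 94
00 - F3 - W5 - E9 - Q2 - 00: 16+19+22+9+22 = 88
00 - Q2 - E9 - F3 - W5 - 00: 22+9+3+19+35 = 88
00 - Q2 - F3 - E9 - W5 - 00: 22+12+3+22+35 = 94
The minimum is 80.
One optimal route: 00 → E9 → F3 → W5 → Q2 → 00 (or its reverse).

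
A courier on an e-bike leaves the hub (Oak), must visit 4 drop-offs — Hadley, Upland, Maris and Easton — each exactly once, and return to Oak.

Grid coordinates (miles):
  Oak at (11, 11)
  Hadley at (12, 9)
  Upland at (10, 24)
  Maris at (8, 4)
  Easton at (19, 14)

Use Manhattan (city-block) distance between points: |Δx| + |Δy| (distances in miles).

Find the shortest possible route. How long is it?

Oak-Hadley-Upland-Maris-Easton-Oak: 3+17+22+21+11 = 74
Oak-Hadley-Upland-Easton-Maris-Oak: 3+17+19+21+10 = 70
Oak-Hadley-Maris-Upland-Easton-Oak: 3+9+22+19+11 = 64
Oak-Hadley-Maris-Easton-Upland-Oak: 3+9+21+19+14 = 66
Oak-Hadley-Easton-Upland-Maris-Oak: 3+12+19+22+10 = 66
Oak-Hadley-Easton-Maris-Upland-Oak: 3+12+21+22+14 = 72
Oak-Upland-Hadley-Maris-Easton-Oak: 14+17+9+21+11 = 72
Oak-Upland-Hadley-Easton-Maris-Oak: 14+17+12+21+10 = 74
Oak-Upland-Maris-Hadley-Easton-Oak: 14+22+9+12+11 = 68
Oak-Upland-Easton-Hadley-Maris-Oak: 14+19+12+9+10 = 64
Oak-Maris-Hadley-Upland-Easton-Oak: 10+9+17+19+11 = 66
Oak-Maris-Upland-Hadley-Easton-Oak: 10+22+17+12+11 = 72
The minimum is 64.
One optimal route: Oak → Hadley → Maris → Upland → Easton → Oak (or its reverse).

Minimum total distance: 64 miles.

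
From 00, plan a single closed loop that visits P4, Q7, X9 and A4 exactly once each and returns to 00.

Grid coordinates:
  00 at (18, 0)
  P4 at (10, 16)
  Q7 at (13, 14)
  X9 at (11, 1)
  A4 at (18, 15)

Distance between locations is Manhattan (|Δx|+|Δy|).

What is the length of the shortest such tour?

Minimum total distance: 50.

With 4 stops there are 4!/2 = 12 distinct round trips (a route and its reverse cost the same).
00-P4-Q7-X9-A4-00: 24+5+15+21+15 = 80
00-P4-Q7-A4-X9-00: 24+5+6+21+8 = 64
00-P4-X9-Q7-A4-00: 24+16+15+6+15 = 76
00-P4-X9-A4-Q7-00: 24+16+21+6+19 = 86
00-P4-A4-Q7-X9-00: 24+9+6+15+8 = 62
00-P4-A4-X9-Q7-00: 24+9+21+15+19 = 88
00-Q7-P4-X9-A4-00: 19+5+16+21+15 = 76
00-Q7-P4-A4-X9-00: 19+5+9+21+8 = 62
00-Q7-X9-P4-A4-00: 19+15+16+9+15 = 74
00-Q7-A4-P4-X9-00: 19+6+9+16+8 = 58
00-X9-P4-Q7-A4-00: 8+16+5+6+15 = 50
00-X9-Q7-P4-A4-00: 8+15+5+9+15 = 52
The minimum is 50.
One optimal route: 00 → X9 → P4 → Q7 → A4 → 00 (or its reverse).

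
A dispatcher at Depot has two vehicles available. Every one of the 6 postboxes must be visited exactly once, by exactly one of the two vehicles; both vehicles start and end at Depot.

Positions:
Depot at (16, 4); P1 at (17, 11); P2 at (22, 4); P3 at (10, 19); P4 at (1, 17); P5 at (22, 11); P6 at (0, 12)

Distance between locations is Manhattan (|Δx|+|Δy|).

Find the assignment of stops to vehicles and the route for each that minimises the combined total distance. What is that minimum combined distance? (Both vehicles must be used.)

Try each way of splitting the stops between the two vehicles (each non-empty) and, for each split, find the best tour for each vehicle:
  {P1} + {P2, P3, P4, P5, P6}: 16 + 74 = 90
  {P2} + {P1, P3, P4, P5, P6}: 12 + 74 = 86
  {P1, P2} + {P3, P4, P5, P6}: 26 + 74 = 100
  {P3} + {P1, P2, P4, P5, P6}: 42 + 70 = 112
  {P1, P3} + {P2, P4, P5, P6}: 44 + 70 = 114
  {P2, P3} + {P1, P4, P5, P6}: 54 + 70 = 124
  … (31 splits in total)
Best: vehicle 1 Depot → P2 → Depot = 12; vehicle 2 Depot → P1 → P5 → P3 → P4 → P6 → Depot = 74; combined 86.

86 — the smallest possible combined total.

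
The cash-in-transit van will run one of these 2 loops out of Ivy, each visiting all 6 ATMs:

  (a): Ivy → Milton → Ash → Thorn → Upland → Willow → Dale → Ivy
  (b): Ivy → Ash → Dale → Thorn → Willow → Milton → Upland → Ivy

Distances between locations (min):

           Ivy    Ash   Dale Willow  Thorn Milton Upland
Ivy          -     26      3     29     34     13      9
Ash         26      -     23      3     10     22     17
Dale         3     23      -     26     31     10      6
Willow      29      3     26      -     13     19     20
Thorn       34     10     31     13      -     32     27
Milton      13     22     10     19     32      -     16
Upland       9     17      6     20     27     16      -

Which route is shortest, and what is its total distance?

121 min — (a) is the shortest.

(a): 13 + 22 + 10 + 27 + 20 + 26 + 3 = 121
(b): 26 + 23 + 31 + 13 + 19 + 16 + 9 = 137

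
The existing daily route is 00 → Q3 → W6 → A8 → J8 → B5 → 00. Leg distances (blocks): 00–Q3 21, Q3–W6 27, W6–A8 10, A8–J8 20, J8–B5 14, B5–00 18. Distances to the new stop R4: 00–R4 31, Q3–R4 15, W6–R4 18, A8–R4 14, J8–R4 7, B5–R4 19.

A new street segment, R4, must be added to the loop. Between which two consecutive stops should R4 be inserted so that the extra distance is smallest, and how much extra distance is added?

Insertion cost between consecutive stops i–j is d(i,R4) + d(R4,j) − d(i,j):
  between 00 and Q3: 31 + 15 − 21 = 25
  between Q3 and W6: 15 + 18 − 27 = 6
  between W6 and A8: 18 + 14 − 10 = 22
  between A8 and J8: 14 + 7 − 20 = 1
  between J8 and B5: 7 + 19 − 14 = 12
  between B5 and 00: 19 + 31 − 18 = 32
Cheapest insertion is between A8 and J8, adding 1.
New total = 110 + 1 = 111.

+1 blocks — insert R4 between A8 and J8.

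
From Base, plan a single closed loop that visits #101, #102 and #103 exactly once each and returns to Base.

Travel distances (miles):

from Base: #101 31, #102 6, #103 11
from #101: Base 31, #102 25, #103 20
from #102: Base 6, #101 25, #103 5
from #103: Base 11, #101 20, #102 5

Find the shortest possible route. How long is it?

Base → #101 → #102 → #103 → Base: 31+25+5+11 = 72
Base → #101 → #103 → #102 → Base: 31+20+5+6 = 62
Base → #102 → #101 → #103 → Base: 6+25+20+11 = 62
The minimum is 62.
One optimal route: Base → #101 → #103 → #102 → Base (or its reverse).

62 miles — the shortest possible round trip.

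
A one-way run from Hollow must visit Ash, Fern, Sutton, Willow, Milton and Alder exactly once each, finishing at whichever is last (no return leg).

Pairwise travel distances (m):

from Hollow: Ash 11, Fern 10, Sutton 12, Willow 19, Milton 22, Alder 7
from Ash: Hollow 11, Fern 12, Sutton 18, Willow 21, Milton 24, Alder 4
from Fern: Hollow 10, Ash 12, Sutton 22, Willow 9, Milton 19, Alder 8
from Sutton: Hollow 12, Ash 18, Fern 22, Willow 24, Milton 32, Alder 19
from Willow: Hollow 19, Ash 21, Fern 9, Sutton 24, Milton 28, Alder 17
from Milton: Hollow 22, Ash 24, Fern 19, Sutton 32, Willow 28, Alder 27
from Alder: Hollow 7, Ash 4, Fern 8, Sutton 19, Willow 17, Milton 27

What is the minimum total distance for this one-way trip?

Shortest open route: 79 m.

There are 6! = 720 possible orderings.
Hollow → Ash → Fern → Sutton → Willow → Milton → Alder: 11+12+22+24+28+27 = 124
Hollow → Ash → Fern → Sutton → Willow → Alder → Milton: 11+12+22+24+17+27 = 113
Hollow → Ash → Fern → Sutton → Milton → Willow → Alder: 11+12+22+32+28+17 = 122
Hollow → Ash → Fern → Sutton → Milton → Alder → Willow: 11+12+22+32+27+17 = 121
Hollow → Ash → Fern → Sutton → Alder → Willow → Milton: 11+12+22+19+17+28 = 109
Hollow → Ash → Fern → Sutton → Alder → Milton → Willow: 11+12+22+19+27+28 = 119
Hollow → Ash → Fern → Willow → Sutton → Milton → Alder: 11+12+9+24+32+27 = 115
Hollow → Ash → Fern → Willow → Sutton → Alder → Milton: 11+12+9+24+19+27 = 102
… (712 more)
Hollow → Sutton → Ash → Alder → Fern → Willow → Milton: 12+18+4+8+9+28 = 79  ← best
The minimum is 79.
One shortest path: Hollow → Sutton → Ash → Alder → Fern → Willow → Milton.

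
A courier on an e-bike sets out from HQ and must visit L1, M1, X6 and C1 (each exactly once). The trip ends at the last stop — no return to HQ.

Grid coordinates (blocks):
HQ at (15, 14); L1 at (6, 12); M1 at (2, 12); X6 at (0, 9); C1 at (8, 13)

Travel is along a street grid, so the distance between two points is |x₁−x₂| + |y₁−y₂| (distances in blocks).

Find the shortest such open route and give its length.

Minimum one-way distance = 20 blocks.

There are 4! = 24 possible orderings.
HQ → L1 → M1 → X6 → C1: 11+4+5+12 = 32
HQ → L1 → M1 → C1 → X6: 11+4+7+12 = 34
HQ → L1 → X6 → M1 → C1: 11+9+5+7 = 32
HQ → L1 → X6 → C1 → M1: 11+9+12+7 = 39
HQ → L1 → C1 → M1 → X6: 11+3+7+5 = 26
HQ → L1 → C1 → X6 → M1: 11+3+12+5 = 31
HQ → M1 → L1 → X6 → C1: 15+4+9+12 = 40
HQ → M1 → L1 → C1 → X6: 15+4+3+12 = 34
HQ → M1 → X6 → L1 → C1: 15+5+9+3 = 32
HQ → M1 → X6 → C1 → L1: 15+5+12+3 = 35
HQ → M1 → C1 → L1 → X6: 15+7+3+9 = 34
HQ → M1 → C1 → X6 → L1: 15+7+12+9 = 43
HQ → X6 → L1 → M1 → C1: 20+9+4+7 = 40
HQ → X6 → L1 → C1 → M1: 20+9+3+7 = 39
… (10 more)
HQ → C1 → L1 → M1 → X6: 8+3+4+5 = 20  ← best
The minimum is 20.
One shortest path: HQ → C1 → L1 → M1 → X6.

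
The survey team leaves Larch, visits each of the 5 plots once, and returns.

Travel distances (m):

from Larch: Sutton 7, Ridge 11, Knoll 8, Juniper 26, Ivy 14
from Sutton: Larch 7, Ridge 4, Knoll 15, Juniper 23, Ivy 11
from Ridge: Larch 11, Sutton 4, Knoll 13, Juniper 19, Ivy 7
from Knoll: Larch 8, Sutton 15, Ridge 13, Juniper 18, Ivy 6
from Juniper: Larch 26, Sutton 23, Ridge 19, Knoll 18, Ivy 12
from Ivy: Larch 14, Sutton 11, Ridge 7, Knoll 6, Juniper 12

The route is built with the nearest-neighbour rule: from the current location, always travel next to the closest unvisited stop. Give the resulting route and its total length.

Larch → [Sutton:7 / Knoll:8 / Ridge:11 / Ivy:14 / Juniper:26] → Sutton (7)
Sutton → [Ridge:4 / Ivy:11 / Knoll:15 / Juniper:23] → Ridge (4)
Ridge → [Ivy:7 / Knoll:13 / Juniper:19] → Ivy (7)
Ivy → [Knoll:6 / Juniper:12] → Knoll (6)
Knoll → [Juniper:18] → Juniper (18)
Return Juniper→Larch: 26.
Total = 7 + 4 + 7 + 6 + 18 + 26 = 68.

Nearest-neighbour total = 68 m; route Larch → Sutton → Ridge → Ivy → Knoll → Juniper → Larch.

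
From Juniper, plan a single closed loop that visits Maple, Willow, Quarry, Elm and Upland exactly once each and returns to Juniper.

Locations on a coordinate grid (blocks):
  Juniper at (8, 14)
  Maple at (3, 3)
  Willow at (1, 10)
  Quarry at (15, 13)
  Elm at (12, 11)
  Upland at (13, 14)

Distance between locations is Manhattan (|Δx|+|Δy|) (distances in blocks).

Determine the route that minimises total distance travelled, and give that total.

With 5 stops there are 5!/2 = 60 distinct round trips (a route and its reverse cost the same).
Juniper→Maple→Willow→Quarry→Elm→Upland→Juniper: 16+9+17+5+4+5 = 56
Juniper→Maple→Willow→Quarry→Upland→Elm→Juniper: 16+9+17+3+4+7 = 56
Juniper→Maple→Willow→Elm→Quarry→Upland→Juniper: 16+9+12+5+3+5 = 50
Juniper→Maple→Willow→Elm→Upland→Quarry→Juniper: 16+9+12+4+3+8 = 52
Juniper→Maple→Willow→Upland→Quarry→Elm→Juniper: 16+9+16+3+5+7 = 56
Juniper→Maple→Willow→Upland→Elm→Quarry→Juniper: 16+9+16+4+5+8 = 58
Juniper→Maple→Quarry→Willow→Elm→Upland→Juniper: 16+22+17+12+4+5 = 76
Juniper→Maple→Quarry→Willow→Upland→Elm→Juniper: 16+22+17+16+4+7 = 82
Juniper→Maple→Quarry→Elm→Willow→Upland→Juniper: 16+22+5+12+16+5 = 76
Juniper→Maple→Quarry→Elm→Upland→Willow→Juniper: 16+22+5+4+16+11 = 74
Juniper→Maple→Quarry→Upland→Willow→Elm→Juniper: 16+22+3+16+12+7 = 76
Juniper→Maple→Quarry→Upland→Elm→Willow→Juniper: 16+22+3+4+12+11 = 68
Juniper→Maple→Elm→Willow→Quarry→Upland→Juniper: 16+17+12+17+3+5 = 70
Juniper→Maple→Elm→Willow→Upland→Quarry→Juniper: 16+17+12+16+3+8 = 72
… (46 more)
The minimum is 50.
One optimal route: Juniper → Maple → Willow → Elm → Quarry → Upland → Juniper (or its reverse).

50 blocks — the shortest possible round trip.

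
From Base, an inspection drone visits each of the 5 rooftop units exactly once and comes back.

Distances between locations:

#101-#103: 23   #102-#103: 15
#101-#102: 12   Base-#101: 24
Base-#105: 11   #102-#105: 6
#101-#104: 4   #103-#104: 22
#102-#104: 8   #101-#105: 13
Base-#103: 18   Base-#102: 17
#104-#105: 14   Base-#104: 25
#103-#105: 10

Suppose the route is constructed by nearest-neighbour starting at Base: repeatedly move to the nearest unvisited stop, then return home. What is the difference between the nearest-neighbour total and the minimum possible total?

Base: #105=11, #102=17, #103=18, #101=24, #104=25 ⇒ #105
#105: #102=6, #103=10, #101=13, #104=14 ⇒ #102
#102: #104=8, #101=12, #103=15 ⇒ #104
#104: #101=4, #103=22 ⇒ #101
#101: #103=23 ⇒ #103
NN route Base → #105 → #102 → #104 → #101 → #103 → Base costs 70.
Optimal: Base → #103 → #102 → #104 → #101 → #105 → Base costs 69 (by enumerating all 60 distinct tours).
Excess = 70 − 69 = 1.

The nearest-neighbour route is 1 longer than optimal.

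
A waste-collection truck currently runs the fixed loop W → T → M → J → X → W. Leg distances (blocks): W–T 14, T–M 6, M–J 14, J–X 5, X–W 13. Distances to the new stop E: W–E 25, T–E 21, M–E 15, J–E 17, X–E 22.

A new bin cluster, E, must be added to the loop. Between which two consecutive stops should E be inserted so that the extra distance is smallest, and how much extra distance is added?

+18 blocks — insert E between M and J.

Insertion cost between consecutive stops i–j is d(i,E) + d(E,j) − d(i,j):
  between W and T: 25 + 21 − 14 = 32
  between T and M: 21 + 15 − 6 = 30
  between M and J: 15 + 17 − 14 = 18
  between J and X: 17 + 22 − 5 = 34
  between X and W: 22 + 25 − 13 = 34
Cheapest insertion is between M and J, adding 18.
New total = 52 + 18 = 70.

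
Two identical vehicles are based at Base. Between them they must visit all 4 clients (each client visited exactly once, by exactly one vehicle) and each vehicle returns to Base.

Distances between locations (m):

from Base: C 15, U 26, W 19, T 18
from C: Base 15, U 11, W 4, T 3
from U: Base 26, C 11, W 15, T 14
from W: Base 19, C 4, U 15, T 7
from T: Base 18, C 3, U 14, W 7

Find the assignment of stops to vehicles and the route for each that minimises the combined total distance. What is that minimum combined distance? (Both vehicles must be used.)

Try each way of splitting the stops between the two vehicles (each non-empty) and, for each split, find the best tour for each vehicle:
  {C} + {U, W, T}: 30 + 66 = 96
  {U} + {C, W, T}: 52 + 44 = 96
  {C, U} + {W, T}: 52 + 44 = 96
  {W} + {C, U, T}: 38 + 58 = 96
  {C, W} + {U, T}: 38 + 58 = 96
  {U, W} + {C, T}: 60 + 36 = 96
  … (7 splits in total)
Best: vehicle 1 Base → C → Base = 30; vehicle 2 Base → U → W → T → Base = 66; combined 96.

Minimum combined distance: 96 m.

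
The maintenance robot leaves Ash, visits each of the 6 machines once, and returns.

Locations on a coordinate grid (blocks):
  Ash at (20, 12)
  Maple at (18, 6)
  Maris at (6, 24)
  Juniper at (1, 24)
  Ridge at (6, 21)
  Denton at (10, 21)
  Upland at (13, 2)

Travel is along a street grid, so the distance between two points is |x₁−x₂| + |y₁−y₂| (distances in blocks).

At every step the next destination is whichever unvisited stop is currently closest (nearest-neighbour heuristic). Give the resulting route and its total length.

Nearest-neighbour total = 82 blocks; route Ash → Maple → Upland → Denton → Ridge → Maris → Juniper → Ash.

At Ash the remaining stops are Maple 8, Upland 17, Denton 19, Ridge 23, Maris 26, Juniper 31; go to Maple.
At Maple the remaining stops are Upland 9, Denton 23, Ridge 27, Maris 30, Juniper 35; go to Upland.
At Upland the remaining stops are Denton 22, Ridge 26, Maris 29, Juniper 34; go to Denton.
At Denton the remaining stops are Ridge 4, Maris 7, Juniper 12; go to Ridge.
At Ridge the remaining stops are Maris 3, Juniper 8; go to Maris.
At Maris the remaining stops are Juniper 5; go to Juniper.
Return Juniper→Ash: 31.
Total = 8 + 9 + 22 + 4 + 3 + 5 + 31 = 82.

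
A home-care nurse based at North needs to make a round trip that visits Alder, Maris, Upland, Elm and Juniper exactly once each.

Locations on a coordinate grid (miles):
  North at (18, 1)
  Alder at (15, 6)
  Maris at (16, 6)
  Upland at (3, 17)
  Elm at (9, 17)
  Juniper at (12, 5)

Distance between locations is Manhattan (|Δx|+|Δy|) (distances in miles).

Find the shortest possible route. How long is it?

Minimum total distance: 62 miles.

With 5 stops there are 5!/2 = 60 distinct round trips (a route and its reverse cost the same).
North → Alder → Maris → Upland → Elm → Juniper → North: 8+1+24+6+15+10 = 64
North → Alder → Maris → Upland → Juniper → Elm → North: 8+1+24+21+15+25 = 94
North → Alder → Maris → Elm → Upland → Juniper → North: 8+1+18+6+21+10 = 64
North → Alder → Maris → Elm → Juniper → Upland → North: 8+1+18+15+21+31 = 94
North → Alder → Maris → Juniper → Upland → Elm → North: 8+1+5+21+6+25 = 66
North → Alder → Maris → Juniper → Elm → Upland → North: 8+1+5+15+6+31 = 66
North → Alder → Upland → Maris → Elm → Juniper → North: 8+23+24+18+15+10 = 98
North → Alder → Upland → Maris → Juniper → Elm → North: 8+23+24+5+15+25 = 100
North → Alder → Upland → Elm → Maris → Juniper → North: 8+23+6+18+5+10 = 70
North → Alder → Upland → Elm → Juniper → Maris → North: 8+23+6+15+5+7 = 64
North → Alder → Upland → Juniper → Maris → Elm → North: 8+23+21+5+18+25 = 100
North → Alder → Upland → Juniper → Elm → Maris → North: 8+23+21+15+18+7 = 92
North → Alder → Elm → Maris → Upland → Juniper → North: 8+17+18+24+21+10 = 98
North → Alder → Elm → Maris → Juniper → Upland → North: 8+17+18+5+21+31 = 100
… (46 more)
North → Maris → Alder → Upland → Elm → Juniper → North: 7+1+23+6+15+10 = 62  ← best
The minimum is 62.
One optimal route: North → Maris → Alder → Upland → Elm → Juniper → North (or its reverse).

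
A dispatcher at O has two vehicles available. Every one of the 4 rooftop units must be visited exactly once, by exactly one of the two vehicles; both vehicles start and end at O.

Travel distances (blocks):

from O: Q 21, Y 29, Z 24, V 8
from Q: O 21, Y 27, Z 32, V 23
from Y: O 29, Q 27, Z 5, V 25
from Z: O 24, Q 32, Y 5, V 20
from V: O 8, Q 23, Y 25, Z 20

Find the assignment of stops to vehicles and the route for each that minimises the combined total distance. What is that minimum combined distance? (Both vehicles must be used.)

Minimum combined distance: 93 blocks.

There are 2^3 − 1 = 7 ways to divide the 4 stops into two non-empty groups. For each, the best each vehicle can do is its own shortest tour through its group:
  {Q} + {Y, Z, V}: 42 + 62 = 104
  {Y} + {Q, Z, V}: 58 + 81 = 139
  {Q, Y} + {Z, V}: 77 + 52 = 129
  {Z} + {Q, Y, V}: 48 + 81 = 129
  {Q, Z} + {Y, V}: 77 + 62 = 139
  {Y, Z} + {Q, V}: 58 + 52 = 110
  … (7 splits in total)
  {Q, Y, Z} + {V}: 77 + 16 = 93  ← best
Best: vehicle 1 O → Q → Y → Z → O = 77; vehicle 2 O → V → O = 16; combined 93.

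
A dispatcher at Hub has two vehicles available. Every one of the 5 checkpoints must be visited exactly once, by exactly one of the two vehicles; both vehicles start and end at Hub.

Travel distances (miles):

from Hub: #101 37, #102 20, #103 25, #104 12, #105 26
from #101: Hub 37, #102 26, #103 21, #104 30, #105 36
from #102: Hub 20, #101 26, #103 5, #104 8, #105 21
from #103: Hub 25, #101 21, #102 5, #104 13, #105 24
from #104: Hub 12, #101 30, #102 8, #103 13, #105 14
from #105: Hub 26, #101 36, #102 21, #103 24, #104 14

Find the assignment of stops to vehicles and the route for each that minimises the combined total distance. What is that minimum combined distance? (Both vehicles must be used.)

Try each way of splitting the stops between the two vehicles (each non-empty) and, for each split, find the best tour for each vehicle:
  {#101} + {#102, #103, #104, #105}: 74 + 75 = 149
  {#102} + {#101, #103, #104, #105}: 40 + 108 = 148
  {#101, #102} + {#103, #104, #105}: 83 + 75 = 158
  {#103} + {#101, #102, #104, #105}: 50 + 108 = 158
  {#101, #103} + {#102, #104, #105}: 83 + 67 = 150
  {#102, #103} + {#101, #104, #105}: 50 + 99 = 149
  … (15 splits in total)
  {#104} + {#101, #102, #103, #105}: 24 + 108 = 132  ← best
Best: vehicle 1 Hub → #104 → Hub = 24; vehicle 2 Hub → #102 → #103 → #101 → #105 → Hub = 108; combined 132.

Minimum combined distance: 132 miles.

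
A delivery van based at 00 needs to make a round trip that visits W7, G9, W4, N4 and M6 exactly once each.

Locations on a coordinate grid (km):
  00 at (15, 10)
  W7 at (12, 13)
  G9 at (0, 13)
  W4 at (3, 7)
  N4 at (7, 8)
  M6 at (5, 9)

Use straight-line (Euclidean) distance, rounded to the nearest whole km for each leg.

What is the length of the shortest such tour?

Minimum total distance: 36 km.

With 5 stops there are 5!/2 = 60 distinct round trips (a route and its reverse cost the same).
00-W7-G9-W4-N4-M6-00: 4+12+7+4+2+10 = 39
00-W7-G9-W4-M6-N4-00: 4+12+7+3+2+8 = 36
00-W7-G9-N4-W4-M6-00: 4+12+9+4+3+10 = 42
00-W7-G9-N4-M6-W4-00: 4+12+9+2+3+12 = 42
00-W7-G9-M6-W4-N4-00: 4+12+6+3+4+8 = 37
00-W7-G9-M6-N4-W4-00: 4+12+6+2+4+12 = 40
00-W7-W4-G9-N4-M6-00: 4+11+7+9+2+10 = 43
00-W7-W4-G9-M6-N4-00: 4+11+7+6+2+8 = 38
00-W7-W4-N4-G9-M6-00: 4+11+4+9+6+10 = 44
00-W7-W4-N4-M6-G9-00: 4+11+4+2+6+15 = 42
00-W7-W4-M6-G9-N4-00: 4+11+3+6+9+8 = 41
00-W7-W4-M6-N4-G9-00: 4+11+3+2+9+15 = 44
00-W7-N4-G9-W4-M6-00: 4+7+9+7+3+10 = 40
00-W7-N4-G9-M6-W4-00: 4+7+9+6+3+12 = 41
… (46 more)
The minimum is 36.
One optimal route: 00 → W7 → G9 → W4 → M6 → N4 → 00 (or its reverse).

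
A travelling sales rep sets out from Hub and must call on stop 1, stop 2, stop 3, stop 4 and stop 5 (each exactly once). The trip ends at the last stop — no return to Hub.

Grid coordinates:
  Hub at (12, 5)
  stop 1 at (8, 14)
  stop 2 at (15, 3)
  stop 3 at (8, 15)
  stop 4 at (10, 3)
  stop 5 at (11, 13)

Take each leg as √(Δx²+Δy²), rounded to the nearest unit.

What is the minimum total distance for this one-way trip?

Shortest open route: 23.

There are 5! = 120 possible orderings.
Hub → stop 1 → stop 2 → stop 3 → stop 4 → stop 5: 10+13+14+12+10 = 59
Hub → stop 1 → stop 2 → stop 3 → stop 5 → stop 4: 10+13+14+4+10 = 51
Hub → stop 1 → stop 2 → stop 4 → stop 3 → stop 5: 10+13+5+12+4 = 44
Hub → stop 1 → stop 2 → stop 4 → stop 5 → stop 3: 10+13+5+10+4 = 42
Hub → stop 1 → stop 2 → stop 5 → stop 3 → stop 4: 10+13+11+4+12 = 50
Hub → stop 1 → stop 2 → stop 5 → stop 4 → stop 3: 10+13+11+10+12 = 56
Hub → stop 1 → stop 3 → stop 2 → stop 4 → stop 5: 10+1+14+5+10 = 40
Hub → stop 1 → stop 3 → stop 2 → stop 5 → stop 4: 10+1+14+11+10 = 46
Hub → stop 1 → stop 3 → stop 4 → stop 2 → stop 5: 10+1+12+5+11 = 39
Hub → stop 1 → stop 3 → stop 4 → stop 5 → stop 2: 10+1+12+10+11 = 44
Hub → stop 1 → stop 3 → stop 5 → stop 2 → stop 4: 10+1+4+11+5 = 31
Hub → stop 1 → stop 3 → stop 5 → stop 4 → stop 2: 10+1+4+10+5 = 30
Hub → stop 1 → stop 4 → stop 2 → stop 3 → stop 5: 10+11+5+14+4 = 44
Hub → stop 1 → stop 4 → stop 2 → stop 5 → stop 3: 10+11+5+11+4 = 41
… (106 more)
Hub → stop 2 → stop 4 → stop 5 → stop 1 → stop 3: 4+5+10+3+1 = 23  ← best
The minimum is 23.
One shortest path: Hub → stop 2 → stop 4 → stop 5 → stop 1 → stop 3.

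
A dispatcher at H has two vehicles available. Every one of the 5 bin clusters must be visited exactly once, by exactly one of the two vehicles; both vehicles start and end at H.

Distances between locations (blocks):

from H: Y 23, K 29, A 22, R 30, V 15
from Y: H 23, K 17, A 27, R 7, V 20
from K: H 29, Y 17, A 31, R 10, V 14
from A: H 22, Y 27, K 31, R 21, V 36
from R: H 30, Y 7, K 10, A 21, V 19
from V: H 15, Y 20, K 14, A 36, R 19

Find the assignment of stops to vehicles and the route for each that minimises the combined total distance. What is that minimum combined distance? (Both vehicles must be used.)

Try each way of splitting the stops between the two vehicles (each non-empty) and, for each split, find the best tour for each vehicle:
  {Y} + {K, A, R, V}: 46 + 82 = 128
  {K} + {Y, A, R, V}: 58 + 85 = 143
  {Y, K} + {A, R, V}: 69 + 77 = 146
  {A} + {Y, K, R, V}: 44 + 69 = 113
  {Y, A} + {K, R, V}: 72 + 69 = 141
  {K, A} + {Y, R, V}: 82 + 64 = 146
  … (15 splits in total)
Best: vehicle 1 H → A → H = 44; vehicle 2 H → Y → R → K → V → H = 69; combined 113.

113 blocks — the smallest possible combined total.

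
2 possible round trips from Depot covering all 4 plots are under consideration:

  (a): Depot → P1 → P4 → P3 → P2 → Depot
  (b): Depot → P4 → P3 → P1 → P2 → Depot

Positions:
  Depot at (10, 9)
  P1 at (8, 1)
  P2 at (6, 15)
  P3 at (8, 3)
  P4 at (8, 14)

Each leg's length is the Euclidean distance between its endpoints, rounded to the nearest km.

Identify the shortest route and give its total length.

39 km — (b) is the shortest.

(a): 8 + 13 + 11 + 12 + 7 = 51
(b): 5 + 11 + 2 + 14 + 7 = 39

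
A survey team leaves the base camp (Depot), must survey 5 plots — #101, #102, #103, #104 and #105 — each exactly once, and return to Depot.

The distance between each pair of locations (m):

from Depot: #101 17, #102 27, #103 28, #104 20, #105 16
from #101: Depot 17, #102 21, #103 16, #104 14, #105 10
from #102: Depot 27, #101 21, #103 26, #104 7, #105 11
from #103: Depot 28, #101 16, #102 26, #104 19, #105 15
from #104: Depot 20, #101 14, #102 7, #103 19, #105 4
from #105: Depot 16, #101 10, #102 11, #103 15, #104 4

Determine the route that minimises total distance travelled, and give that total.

Depot → #101 → #102 → #103 → #104 → #105 → Depot: 17+21+26+19+4+16 = 103
Depot → #101 → #102 → #103 → #105 → #104 → Depot: 17+21+26+15+4+20 = 103
Depot → #101 → #102 → #104 → #103 → #105 → Depot: 17+21+7+19+15+16 = 95
Depot → #101 → #102 → #104 → #105 → #103 → Depot: 17+21+7+4+15+28 = 92
Depot → #101 → #102 → #105 → #103 → #104 → Depot: 17+21+11+15+19+20 = 103
Depot → #101 → #102 → #105 → #104 → #103 → Depot: 17+21+11+4+19+28 = 100
Depot → #101 → #103 → #102 → #104 → #105 → Depot: 17+16+26+7+4+16 = 86
Depot → #101 → #103 → #102 → #105 → #104 → Depot: 17+16+26+11+4+20 = 94
Depot → #101 → #103 → #104 → #102 → #105 → Depot: 17+16+19+7+11+16 = 86
Depot → #101 → #103 → #104 → #105 → #102 → Depot: 17+16+19+4+11+27 = 94
Depot → #101 → #103 → #105 → #102 → #104 → Depot: 17+16+15+11+7+20 = 86
Depot → #101 → #103 → #105 → #104 → #102 → Depot: 17+16+15+4+7+27 = 86
Depot → #101 → #104 → #102 → #103 → #105 → Depot: 17+14+7+26+15+16 = 95
Depot → #101 → #104 → #102 → #105 → #103 → Depot: 17+14+7+11+15+28 = 92
… (46 more)
The minimum is 86.
One optimal route: Depot → #101 → #103 → #102 → #104 → #105 → Depot (or its reverse).

Minimum total distance: 86 m.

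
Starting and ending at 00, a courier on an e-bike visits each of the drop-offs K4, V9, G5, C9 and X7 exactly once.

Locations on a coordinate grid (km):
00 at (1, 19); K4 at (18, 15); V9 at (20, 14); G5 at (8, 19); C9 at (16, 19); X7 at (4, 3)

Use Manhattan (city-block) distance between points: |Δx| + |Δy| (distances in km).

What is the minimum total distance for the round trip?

There are 60 distinct closed tours to check (reversals are equivalent).
00 → K4 → V9 → G5 → C9 → X7 → 00: 21+3+17+8+28+19 = 96
00 → K4 → V9 → G5 → X7 → C9 → 00: 21+3+17+20+28+15 = 104
00 → K4 → V9 → C9 → G5 → X7 → 00: 21+3+9+8+20+19 = 80
00 → K4 → V9 → C9 → X7 → G5 → 00: 21+3+9+28+20+7 = 88
00 → K4 → V9 → X7 → G5 → C9 → 00: 21+3+27+20+8+15 = 94
00 → K4 → V9 → X7 → C9 → G5 → 00: 21+3+27+28+8+7 = 94
00 → K4 → G5 → V9 → C9 → X7 → 00: 21+14+17+9+28+19 = 108
00 → K4 → G5 → V9 → X7 → C9 → 00: 21+14+17+27+28+15 = 122
00 → K4 → G5 → C9 → V9 → X7 → 00: 21+14+8+9+27+19 = 98
00 → K4 → G5 → C9 → X7 → V9 → 00: 21+14+8+28+27+24 = 122
00 → K4 → G5 → X7 → V9 → C9 → 00: 21+14+20+27+9+15 = 106
00 → K4 → G5 → X7 → C9 → V9 → 00: 21+14+20+28+9+24 = 116
00 → K4 → C9 → V9 → G5 → X7 → 00: 21+6+9+17+20+19 = 92
00 → K4 → C9 → V9 → X7 → G5 → 00: 21+6+9+27+20+7 = 90
… (46 more)
00 → G5 → C9 → K4 → V9 → X7 → 00: 7+8+6+3+27+19 = 70  ← best
The minimum is 70.
One optimal route: 00 → G5 → C9 → K4 → V9 → X7 → 00 (or its reverse).

70 km — the shortest possible round trip.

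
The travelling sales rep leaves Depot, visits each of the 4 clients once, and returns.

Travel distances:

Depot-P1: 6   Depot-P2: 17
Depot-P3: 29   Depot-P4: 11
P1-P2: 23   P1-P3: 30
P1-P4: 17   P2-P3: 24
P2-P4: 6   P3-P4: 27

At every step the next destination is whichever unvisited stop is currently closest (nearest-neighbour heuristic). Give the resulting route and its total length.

82 along Depot → P1 → P4 → P2 → P3 → Depot.

From Depot: distances to unvisited — P1=6, P4=11, P2=17, P3=29. Nearest is P1 (6).
From P1: distances to unvisited — P4=17, P2=23, P3=30. Nearest is P4 (17).
From P4: distances to unvisited — P2=6, P3=27. Nearest is P2 (6).
From P2: distances to unvisited — P3=24. Nearest is P3 (24).
Return P3→Depot: 29.
Total = 6 + 17 + 6 + 24 + 29 = 82.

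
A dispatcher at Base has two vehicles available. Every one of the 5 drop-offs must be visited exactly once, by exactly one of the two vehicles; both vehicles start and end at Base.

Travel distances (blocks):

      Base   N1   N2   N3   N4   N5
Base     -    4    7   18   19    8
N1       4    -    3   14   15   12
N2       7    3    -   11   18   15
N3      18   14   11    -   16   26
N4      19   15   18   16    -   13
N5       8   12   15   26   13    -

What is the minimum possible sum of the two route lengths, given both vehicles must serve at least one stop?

Minimum combined distance: 63 blocks.

Check every non-empty split of the stops between the two vehicles; for each half take its own optimal tour:
  {N1} + {N2, N3, N4, N5}: 8 + 55 = 63
  {N2} + {N1, N3, N4, N5}: 14 + 55 = 69
  {N1, N2} + {N3, N4, N5}: 14 + 55 = 69
  {N3} + {N1, N2, N4, N5}: 36 + 46 = 82
  {N1, N3} + {N2, N4, N5}: 36 + 46 = 82
  {N2, N3} + {N1, N4, N5}: 36 + 40 = 76
  … (15 splits in total)
Best: vehicle 1 Base → N1 → Base = 8; vehicle 2 Base → N2 → N3 → N4 → N5 → Base = 55; combined 63.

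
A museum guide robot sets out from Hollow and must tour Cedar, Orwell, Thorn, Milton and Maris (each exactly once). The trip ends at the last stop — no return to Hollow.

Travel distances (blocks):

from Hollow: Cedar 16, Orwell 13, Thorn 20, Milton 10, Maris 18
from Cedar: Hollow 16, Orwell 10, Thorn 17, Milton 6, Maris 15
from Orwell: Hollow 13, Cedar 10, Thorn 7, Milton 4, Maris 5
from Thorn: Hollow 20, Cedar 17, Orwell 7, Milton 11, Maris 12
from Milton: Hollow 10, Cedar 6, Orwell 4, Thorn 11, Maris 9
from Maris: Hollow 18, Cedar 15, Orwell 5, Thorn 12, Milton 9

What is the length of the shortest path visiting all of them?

Shortest open route: 43 blocks.

There are 5! = 120 possible orderings.
Hollow → Cedar → Orwell → Thorn → Milton → Maris: 16+10+7+11+9 = 53
Hollow → Cedar → Orwell → Thorn → Maris → Milton: 16+10+7+12+9 = 54
Hollow → Cedar → Orwell → Milton → Thorn → Maris: 16+10+4+11+12 = 53
Hollow → Cedar → Orwell → Milton → Maris → Thorn: 16+10+4+9+12 = 51
Hollow → Cedar → Orwell → Maris → Thorn → Milton: 16+10+5+12+11 = 54
Hollow → Cedar → Orwell → Maris → Milton → Thorn: 16+10+5+9+11 = 51
Hollow → Cedar → Thorn → Orwell → Milton → Maris: 16+17+7+4+9 = 53
Hollow → Cedar → Thorn → Orwell → Maris → Milton: 16+17+7+5+9 = 54
Hollow → Cedar → Thorn → Milton → Orwell → Maris: 16+17+11+4+5 = 53
Hollow → Cedar → Thorn → Milton → Maris → Orwell: 16+17+11+9+5 = 58
Hollow → Cedar → Thorn → Maris → Orwell → Milton: 16+17+12+5+4 = 54
Hollow → Cedar → Thorn → Maris → Milton → Orwell: 16+17+12+9+4 = 58
Hollow → Cedar → Milton → Orwell → Thorn → Maris: 16+6+4+7+12 = 45
Hollow → Cedar → Milton → Orwell → Maris → Thorn: 16+6+4+5+12 = 43
… (106 more)
The minimum is 43.
One shortest path: Hollow → Cedar → Milton → Orwell → Maris → Thorn.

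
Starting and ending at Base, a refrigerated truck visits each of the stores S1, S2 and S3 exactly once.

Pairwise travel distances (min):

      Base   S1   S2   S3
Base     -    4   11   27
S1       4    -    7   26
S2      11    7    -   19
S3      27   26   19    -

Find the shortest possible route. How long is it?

There are 3 distinct closed tours to check (reversals are equivalent).
Base→S1→S2→S3→Base: 4+7+19+27 = 57
Base→S1→S3→S2→Base: 4+26+19+11 = 60
Base→S2→S1→S3→Base: 11+7+26+27 = 71
The minimum is 57.
One optimal route: Base → S1 → S2 → S3 → Base (or its reverse).

57 min — the shortest possible round trip.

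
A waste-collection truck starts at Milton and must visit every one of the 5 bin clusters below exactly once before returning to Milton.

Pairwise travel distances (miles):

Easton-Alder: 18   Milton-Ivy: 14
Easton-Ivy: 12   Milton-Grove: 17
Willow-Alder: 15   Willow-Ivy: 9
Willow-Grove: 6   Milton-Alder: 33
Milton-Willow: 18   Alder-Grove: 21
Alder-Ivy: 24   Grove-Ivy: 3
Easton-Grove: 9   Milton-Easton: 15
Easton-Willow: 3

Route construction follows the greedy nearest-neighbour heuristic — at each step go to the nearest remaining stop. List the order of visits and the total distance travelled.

Total distance 77 miles via the nearest-neighbour route Milton → Ivy → Grove → Willow → Easton → Alder → Milton.

Milton → [Ivy:14 / Easton:15 / Grove:17 / Willow:18 / Alder:33] → Ivy (14)
Ivy → [Grove:3 / Willow:9 / Easton:12 / Alder:24] → Grove (3)
Grove → [Willow:6 / Easton:9 / Alder:21] → Willow (6)
Willow → [Easton:3 / Alder:15] → Easton (3)
Easton → [Alder:18] → Alder (18)
Return Alder→Milton: 33.
Total = 14 + 3 + 6 + 3 + 18 + 33 = 77.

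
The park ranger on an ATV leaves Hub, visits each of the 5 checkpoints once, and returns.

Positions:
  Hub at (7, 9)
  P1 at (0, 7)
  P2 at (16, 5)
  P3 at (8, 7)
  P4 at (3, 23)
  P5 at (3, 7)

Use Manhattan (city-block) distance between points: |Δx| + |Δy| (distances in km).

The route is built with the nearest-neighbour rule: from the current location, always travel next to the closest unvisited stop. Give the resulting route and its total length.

Total distance 78 km via the nearest-neighbour route Hub → P3 → P5 → P1 → P2 → P4 → Hub.

From Hub: distances to unvisited — P3=3, P5=6, P1=9, P2=13, P4=18. Nearest is P3 (3).
From P3: distances to unvisited — P5=5, P1=8, P2=10, P4=21. Nearest is P5 (5).
From P5: distances to unvisited — P1=3, P2=15, P4=16. Nearest is P1 (3).
From P1: distances to unvisited — P2=18, P4=19. Nearest is P2 (18).
From P2: distances to unvisited — P4=31. Nearest is P4 (31).
Return P4→Hub: 18.
Total = 3 + 5 + 3 + 18 + 31 + 18 = 78.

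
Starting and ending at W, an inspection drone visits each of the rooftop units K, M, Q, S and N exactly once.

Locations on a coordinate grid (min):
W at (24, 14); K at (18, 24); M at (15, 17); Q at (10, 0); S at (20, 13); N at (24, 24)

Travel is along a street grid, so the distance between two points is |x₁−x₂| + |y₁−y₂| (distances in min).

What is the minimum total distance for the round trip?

There are 60 distinct closed tours to check (reversals are equivalent).
W-K-M-Q-S-N-W: 16+10+22+23+15+10 = 96
W-K-M-Q-N-S-W: 16+10+22+38+15+5 = 106
W-K-M-S-Q-N-W: 16+10+9+23+38+10 = 106
W-K-M-S-N-Q-W: 16+10+9+15+38+28 = 116
W-K-M-N-Q-S-W: 16+10+16+38+23+5 = 108
W-K-M-N-S-Q-W: 16+10+16+15+23+28 = 108
W-K-Q-M-S-N-W: 16+32+22+9+15+10 = 104
W-K-Q-M-N-S-W: 16+32+22+16+15+5 = 106
W-K-Q-S-M-N-W: 16+32+23+9+16+10 = 106
W-K-Q-S-N-M-W: 16+32+23+15+16+12 = 114
W-K-Q-N-M-S-W: 16+32+38+16+9+5 = 116
W-K-Q-N-S-M-W: 16+32+38+15+9+12 = 122
W-K-S-M-Q-N-W: 16+13+9+22+38+10 = 108
W-K-S-M-N-Q-W: 16+13+9+16+38+28 = 120
… (46 more)
W-S-Q-M-K-N-W: 5+23+22+10+6+10 = 76  ← best
The minimum is 76.
One optimal route: W → S → Q → M → K → N → W (or its reverse).

Shortest round trip = 76 min.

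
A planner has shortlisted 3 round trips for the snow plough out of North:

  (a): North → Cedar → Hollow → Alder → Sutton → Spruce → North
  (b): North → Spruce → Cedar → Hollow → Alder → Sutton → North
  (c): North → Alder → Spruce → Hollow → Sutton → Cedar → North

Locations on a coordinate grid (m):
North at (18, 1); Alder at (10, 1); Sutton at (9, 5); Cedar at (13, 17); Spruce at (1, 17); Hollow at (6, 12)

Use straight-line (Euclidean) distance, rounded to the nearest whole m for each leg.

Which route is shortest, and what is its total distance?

(a): 17 + 9 + 12 + 4 + 14 + 23 = 79
(b): 23 + 12 + 9 + 12 + 4 + 10 = 70
(c): 8 + 18 + 7 + 8 + 13 + 17 = 71

Shortest is (b), total 70 m.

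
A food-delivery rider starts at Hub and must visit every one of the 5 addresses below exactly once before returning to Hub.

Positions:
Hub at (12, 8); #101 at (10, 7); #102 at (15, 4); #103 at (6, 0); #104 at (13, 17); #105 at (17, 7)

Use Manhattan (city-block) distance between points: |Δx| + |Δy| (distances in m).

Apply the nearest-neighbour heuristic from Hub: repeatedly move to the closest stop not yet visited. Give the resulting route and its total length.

From Hub: distances to unvisited — #101=3, #105=6, #102=7, #104=10, #103=14. Nearest is #101 (3).
From #101: distances to unvisited — #105=7, #102=8, #103=11, #104=13. Nearest is #105 (7).
From #105: distances to unvisited — #102=5, #104=14, #103=18. Nearest is #102 (5).
From #102: distances to unvisited — #103=13, #104=15. Nearest is #103 (13).
From #103: distances to unvisited — #104=24. Nearest is #104 (24).
Return #104→Hub: 10.
Total = 3 + 7 + 5 + 13 + 24 + 10 = 62.

Total distance 62 m via the nearest-neighbour route Hub → #101 → #105 → #102 → #103 → #104 → Hub.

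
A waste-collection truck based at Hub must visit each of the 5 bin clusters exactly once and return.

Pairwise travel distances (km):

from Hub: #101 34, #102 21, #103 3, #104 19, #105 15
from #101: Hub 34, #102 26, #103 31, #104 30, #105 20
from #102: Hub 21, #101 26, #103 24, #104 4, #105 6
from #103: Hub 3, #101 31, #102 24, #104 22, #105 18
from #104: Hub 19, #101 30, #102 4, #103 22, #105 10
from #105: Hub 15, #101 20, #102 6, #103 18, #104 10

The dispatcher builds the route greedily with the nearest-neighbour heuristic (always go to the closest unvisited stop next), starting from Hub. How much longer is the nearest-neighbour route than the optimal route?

Hub: #103=3, #105=15, #104=19, #102=21, #101=34 ⇒ #103
#103: #105=18, #104=22, #102=24, #101=31 ⇒ #105
#105: #102=6, #104=10, #101=20 ⇒ #102
#102: #104=4, #101=26 ⇒ #104
#104: #101=30 ⇒ #101
NN route Hub → #103 → #105 → #102 → #104 → #101 → Hub costs 95.
Optimal: Hub → #103 → #101 → #105 → #102 → #104 → Hub costs 83 (by enumerating all 60 distinct tours).
Excess = 95 − 83 = 12.

12 km longer than the optimal tour.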